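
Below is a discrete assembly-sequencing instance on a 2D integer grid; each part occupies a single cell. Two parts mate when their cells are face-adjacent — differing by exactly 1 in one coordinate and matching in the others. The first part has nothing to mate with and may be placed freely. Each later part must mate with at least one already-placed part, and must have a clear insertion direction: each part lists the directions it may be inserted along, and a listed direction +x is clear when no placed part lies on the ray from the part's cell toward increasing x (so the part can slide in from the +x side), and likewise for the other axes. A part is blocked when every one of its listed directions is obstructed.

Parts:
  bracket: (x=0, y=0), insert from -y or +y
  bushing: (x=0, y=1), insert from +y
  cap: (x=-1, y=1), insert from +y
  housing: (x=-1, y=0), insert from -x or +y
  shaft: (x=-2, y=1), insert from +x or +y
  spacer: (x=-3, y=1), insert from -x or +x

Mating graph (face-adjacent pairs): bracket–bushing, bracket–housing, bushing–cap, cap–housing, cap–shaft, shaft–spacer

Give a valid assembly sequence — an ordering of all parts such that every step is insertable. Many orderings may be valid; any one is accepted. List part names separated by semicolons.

housing; bracket; bushing; cap; shaft; spacer

1. housing@(-1, 0) [-x clear] — {housing}
2. bracket@(0, 0) [-y clear] — {bracket, housing}
3. bushing@(0, 1) [+y clear] — {bracket, bushing, housing}
4. cap@(-1, 1) [+y clear] — {bracket, bushing, cap, housing}
5. shaft@(-2, 1) [+y clear] — {bracket, bushing, cap, housing, shaft}
6. spacer@(-3, 1) [-x clear] — {bracket, bushing, cap, housing, shaft, spacer}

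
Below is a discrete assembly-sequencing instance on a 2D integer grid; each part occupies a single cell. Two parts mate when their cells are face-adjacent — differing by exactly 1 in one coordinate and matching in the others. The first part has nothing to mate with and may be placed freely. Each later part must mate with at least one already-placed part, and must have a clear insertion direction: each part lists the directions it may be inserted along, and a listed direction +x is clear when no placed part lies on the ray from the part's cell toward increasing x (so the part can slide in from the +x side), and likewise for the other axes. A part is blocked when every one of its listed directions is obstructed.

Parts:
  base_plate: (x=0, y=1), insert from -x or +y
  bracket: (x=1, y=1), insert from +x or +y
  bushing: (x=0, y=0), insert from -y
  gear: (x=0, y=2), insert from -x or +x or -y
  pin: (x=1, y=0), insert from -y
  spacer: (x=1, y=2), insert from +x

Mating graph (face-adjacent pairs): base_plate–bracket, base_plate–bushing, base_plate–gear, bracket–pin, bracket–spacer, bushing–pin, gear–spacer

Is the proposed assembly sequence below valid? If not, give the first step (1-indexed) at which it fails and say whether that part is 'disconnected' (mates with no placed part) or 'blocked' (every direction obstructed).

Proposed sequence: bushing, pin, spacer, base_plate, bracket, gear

Invalid at step 3 (disconnected)

1. bushing@(0, 0) [-y clear] — {bushing}
2. pin@(1, 0) [-y clear] — {bushing, pin}
3. spacer@(1, 2) — no placed neighbour ⇒ disconnected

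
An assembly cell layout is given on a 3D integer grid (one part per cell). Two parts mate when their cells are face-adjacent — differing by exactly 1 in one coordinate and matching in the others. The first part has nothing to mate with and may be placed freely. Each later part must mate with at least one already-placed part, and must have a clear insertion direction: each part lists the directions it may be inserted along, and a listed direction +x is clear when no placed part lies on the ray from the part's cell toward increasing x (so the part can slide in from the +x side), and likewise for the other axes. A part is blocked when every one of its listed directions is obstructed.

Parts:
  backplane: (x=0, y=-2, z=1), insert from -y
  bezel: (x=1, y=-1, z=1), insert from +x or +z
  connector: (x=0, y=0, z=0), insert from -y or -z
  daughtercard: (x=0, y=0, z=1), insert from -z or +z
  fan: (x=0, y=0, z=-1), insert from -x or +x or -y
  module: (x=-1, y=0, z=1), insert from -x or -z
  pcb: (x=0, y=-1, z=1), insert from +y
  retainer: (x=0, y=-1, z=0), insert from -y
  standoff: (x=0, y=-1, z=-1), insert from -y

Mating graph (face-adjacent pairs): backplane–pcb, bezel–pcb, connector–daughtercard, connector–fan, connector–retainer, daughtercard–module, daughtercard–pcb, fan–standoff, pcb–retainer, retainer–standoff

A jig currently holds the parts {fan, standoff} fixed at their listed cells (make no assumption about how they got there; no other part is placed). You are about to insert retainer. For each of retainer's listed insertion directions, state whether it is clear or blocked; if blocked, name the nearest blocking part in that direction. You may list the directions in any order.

-y: clear

-y: ray from retainer(0, -1, 0) has no placed part ⇒ clear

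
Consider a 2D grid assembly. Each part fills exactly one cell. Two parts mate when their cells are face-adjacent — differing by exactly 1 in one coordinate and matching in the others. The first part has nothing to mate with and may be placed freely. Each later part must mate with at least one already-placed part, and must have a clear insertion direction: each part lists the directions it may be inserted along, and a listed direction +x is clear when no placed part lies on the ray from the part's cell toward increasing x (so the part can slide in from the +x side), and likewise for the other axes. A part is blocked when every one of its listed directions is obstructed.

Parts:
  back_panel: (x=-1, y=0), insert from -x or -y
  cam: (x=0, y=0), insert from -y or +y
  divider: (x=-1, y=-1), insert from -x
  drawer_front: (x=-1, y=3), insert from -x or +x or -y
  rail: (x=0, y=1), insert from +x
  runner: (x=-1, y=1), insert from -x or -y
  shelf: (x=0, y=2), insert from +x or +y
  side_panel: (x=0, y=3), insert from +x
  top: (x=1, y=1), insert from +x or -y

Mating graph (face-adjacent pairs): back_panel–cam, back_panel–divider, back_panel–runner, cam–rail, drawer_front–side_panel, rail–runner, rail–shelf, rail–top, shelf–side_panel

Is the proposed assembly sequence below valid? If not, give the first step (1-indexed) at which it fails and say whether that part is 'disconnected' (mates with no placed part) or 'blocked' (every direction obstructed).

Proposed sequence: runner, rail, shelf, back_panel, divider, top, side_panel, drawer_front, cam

1. runner@(-1, 1) [-x clear] — {runner}
2. rail@(0, 1) [+x clear] — {rail, runner}
3. shelf@(0, 2) [+x clear] — {rail, runner, shelf}
4. back_panel@(-1, 0) [-x clear] — {back_panel, rail, runner, shelf}
5. divider@(-1, -1) [-x clear] — {back_panel, divider, rail, runner, shelf}
6. top@(1, 1) [+x clear] — {back_panel, divider, rail, runner, shelf, top}
7. side_panel@(0, 3) [+x clear] — {back_panel, divider, rail, runner, shelf, side_panel, top}
8. drawer_front@(-1, 3) [-x clear] — {back_panel, divider, drawer_front, rail, runner, shelf, side_panel, top}
9. cam@(0, 0) [-y clear] — {back_panel, cam, divider, drawer_front, rail, runner, shelf, side_panel, top}

Valid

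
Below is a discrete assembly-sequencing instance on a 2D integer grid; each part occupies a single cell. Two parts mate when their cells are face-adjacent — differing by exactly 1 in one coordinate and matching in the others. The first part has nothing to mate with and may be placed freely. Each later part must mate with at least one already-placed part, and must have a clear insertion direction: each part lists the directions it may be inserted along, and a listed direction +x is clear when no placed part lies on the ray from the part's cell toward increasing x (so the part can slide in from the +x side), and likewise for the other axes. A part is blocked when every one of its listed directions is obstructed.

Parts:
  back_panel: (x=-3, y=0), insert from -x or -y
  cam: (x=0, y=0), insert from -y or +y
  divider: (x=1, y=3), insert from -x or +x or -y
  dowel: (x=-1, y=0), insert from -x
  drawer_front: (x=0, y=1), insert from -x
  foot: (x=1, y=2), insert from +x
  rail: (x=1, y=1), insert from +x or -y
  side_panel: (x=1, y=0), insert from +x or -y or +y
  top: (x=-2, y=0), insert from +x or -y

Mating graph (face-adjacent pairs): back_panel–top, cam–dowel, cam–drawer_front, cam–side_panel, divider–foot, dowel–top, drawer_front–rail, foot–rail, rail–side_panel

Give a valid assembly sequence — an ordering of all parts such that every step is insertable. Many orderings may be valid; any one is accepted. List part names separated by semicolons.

foot; divider; rail; drawer_front; cam; side_panel; dowel; top; back_panel

1. foot@(1, 2) [+x clear] — {foot}
2. divider@(1, 3) [-x clear] — {divider, foot}
3. rail@(1, 1) [+x clear] — {divider, foot, rail}
4. drawer_front@(0, 1) [-x clear] — {divider, drawer_front, foot, rail}
5. cam@(0, 0) [-y clear] — {cam, divider, drawer_front, foot, rail}
6. side_panel@(1, 0) [+x clear] — {cam, divider, drawer_front, foot, rail, side_panel}
7. dowel@(-1, 0) [-x clear] — {cam, divider, dowel, drawer_front, foot, rail, side_panel}
8. top@(-2, 0) [-y clear] — {cam, divider, dowel, drawer_front, foot, rail, side_panel, top}
9. back_panel@(-3, 0) [-x clear] — {back_panel, cam, divider, dowel, drawer_front, foot, rail, side_panel, top}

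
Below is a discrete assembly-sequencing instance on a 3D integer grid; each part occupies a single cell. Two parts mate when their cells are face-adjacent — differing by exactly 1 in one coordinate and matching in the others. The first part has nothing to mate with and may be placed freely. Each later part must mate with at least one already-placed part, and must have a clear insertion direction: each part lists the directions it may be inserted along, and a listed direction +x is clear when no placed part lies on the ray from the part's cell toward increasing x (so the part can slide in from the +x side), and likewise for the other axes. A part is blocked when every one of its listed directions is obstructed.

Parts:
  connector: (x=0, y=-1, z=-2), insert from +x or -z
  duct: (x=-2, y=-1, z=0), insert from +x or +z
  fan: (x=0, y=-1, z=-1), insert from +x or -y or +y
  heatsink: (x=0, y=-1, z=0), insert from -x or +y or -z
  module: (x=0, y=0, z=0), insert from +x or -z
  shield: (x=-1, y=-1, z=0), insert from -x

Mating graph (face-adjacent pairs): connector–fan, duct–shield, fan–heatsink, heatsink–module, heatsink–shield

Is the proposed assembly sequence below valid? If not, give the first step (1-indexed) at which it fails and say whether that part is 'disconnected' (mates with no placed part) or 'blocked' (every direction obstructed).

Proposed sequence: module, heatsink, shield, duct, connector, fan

Invalid at step 5 (disconnected)

1. module@(0, 0, 0) [+x clear] — {module}
2. heatsink@(0, -1, 0) [-x clear] — {heatsink, module}
3. shield@(-1, -1, 0) [-x clear] — {heatsink, module, shield}
4. duct@(-2, -1, 0) [+z clear] — {duct, heatsink, module, shield}
5. connector@(0, -1, -2) — no placed neighbour ⇒ disconnected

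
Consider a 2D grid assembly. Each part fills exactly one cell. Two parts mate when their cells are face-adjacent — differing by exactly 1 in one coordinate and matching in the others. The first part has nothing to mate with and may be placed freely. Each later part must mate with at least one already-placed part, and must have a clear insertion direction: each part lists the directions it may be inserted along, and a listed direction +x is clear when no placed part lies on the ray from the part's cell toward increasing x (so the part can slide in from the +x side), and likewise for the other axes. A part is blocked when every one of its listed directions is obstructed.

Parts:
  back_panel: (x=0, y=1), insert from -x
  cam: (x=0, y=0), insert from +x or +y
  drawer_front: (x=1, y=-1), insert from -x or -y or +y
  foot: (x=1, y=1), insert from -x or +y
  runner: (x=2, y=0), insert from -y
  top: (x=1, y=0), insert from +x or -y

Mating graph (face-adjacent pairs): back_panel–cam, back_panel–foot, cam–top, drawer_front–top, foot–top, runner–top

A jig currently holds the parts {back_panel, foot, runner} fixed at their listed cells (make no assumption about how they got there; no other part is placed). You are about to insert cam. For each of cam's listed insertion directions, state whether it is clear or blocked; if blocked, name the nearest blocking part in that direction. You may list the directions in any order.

+x: nearest on ray is runner@(2, 0) ⇒ blocked
+y: nearest on ray is back_panel@(0, 1) ⇒ blocked

+x: blocked by runner; +y: blocked by back_panel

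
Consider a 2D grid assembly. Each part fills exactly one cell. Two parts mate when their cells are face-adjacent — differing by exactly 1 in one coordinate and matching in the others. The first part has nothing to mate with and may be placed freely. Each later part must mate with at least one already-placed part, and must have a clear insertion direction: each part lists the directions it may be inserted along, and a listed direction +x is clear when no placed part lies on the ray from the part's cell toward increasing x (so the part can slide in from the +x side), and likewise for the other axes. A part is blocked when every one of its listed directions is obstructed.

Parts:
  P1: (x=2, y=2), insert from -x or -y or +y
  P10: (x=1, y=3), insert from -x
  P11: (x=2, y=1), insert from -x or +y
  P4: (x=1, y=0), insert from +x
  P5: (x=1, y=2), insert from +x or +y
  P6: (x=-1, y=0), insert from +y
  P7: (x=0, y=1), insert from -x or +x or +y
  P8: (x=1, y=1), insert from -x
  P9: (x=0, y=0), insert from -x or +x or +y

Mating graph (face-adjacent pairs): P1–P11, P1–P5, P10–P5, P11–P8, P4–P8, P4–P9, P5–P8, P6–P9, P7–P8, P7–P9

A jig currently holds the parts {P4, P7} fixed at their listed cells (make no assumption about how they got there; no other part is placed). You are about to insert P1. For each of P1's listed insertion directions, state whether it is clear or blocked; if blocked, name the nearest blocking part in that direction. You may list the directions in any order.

+y: clear; -x: clear; -y: clear

-x: ray from P1(2, 2) has no placed part ⇒ clear
-y: ray from P1(2, 2) has no placed part ⇒ clear
+y: ray from P1(2, 2) has no placed part ⇒ clear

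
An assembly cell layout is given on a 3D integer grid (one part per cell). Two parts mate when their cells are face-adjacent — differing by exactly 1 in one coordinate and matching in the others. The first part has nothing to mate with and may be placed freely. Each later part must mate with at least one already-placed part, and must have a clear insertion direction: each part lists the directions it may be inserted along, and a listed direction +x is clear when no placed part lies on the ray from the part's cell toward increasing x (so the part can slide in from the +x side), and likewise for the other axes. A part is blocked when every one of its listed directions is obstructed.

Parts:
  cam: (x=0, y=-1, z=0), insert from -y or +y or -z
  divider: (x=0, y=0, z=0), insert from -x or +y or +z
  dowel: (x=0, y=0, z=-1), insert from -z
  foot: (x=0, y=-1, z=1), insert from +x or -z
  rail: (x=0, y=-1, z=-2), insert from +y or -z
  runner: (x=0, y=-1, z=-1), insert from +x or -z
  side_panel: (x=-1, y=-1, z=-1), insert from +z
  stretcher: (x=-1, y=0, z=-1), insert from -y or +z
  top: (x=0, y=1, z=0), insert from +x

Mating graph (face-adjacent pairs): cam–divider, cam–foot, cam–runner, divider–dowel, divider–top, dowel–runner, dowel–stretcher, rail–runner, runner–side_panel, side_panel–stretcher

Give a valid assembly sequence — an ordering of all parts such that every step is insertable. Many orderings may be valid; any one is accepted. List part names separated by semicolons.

1. runner@(0, -1, -1) [+x clear] — {runner}
2. dowel@(0, 0, -1) [-z clear] — {dowel, runner}
3. stretcher@(-1, 0, -1) [-y clear] — {dowel, runner, stretcher}
4. cam@(0, -1, 0) [-y clear] — {cam, dowel, runner, stretcher}
5. rail@(0, -1, -2) [+y clear] — {cam, dowel, rail, runner, stretcher}
6. divider@(0, 0, 0) [-x clear] — {cam, divider, dowel, rail, runner, stretcher}
7. side_panel@(-1, -1, -1) [+z clear] — {cam, divider, dowel, rail, runner, side_panel, stretcher}
8. top@(0, 1, 0) [+x clear] — {cam, divider, dowel, rail, runner, side_panel, stretcher, top}
9. foot@(0, -1, 1) [+x clear] — {cam, divider, dowel, foot, rail, runner, side_panel, stretcher, top}

runner; dowel; stretcher; cam; rail; divider; side_panel; top; foot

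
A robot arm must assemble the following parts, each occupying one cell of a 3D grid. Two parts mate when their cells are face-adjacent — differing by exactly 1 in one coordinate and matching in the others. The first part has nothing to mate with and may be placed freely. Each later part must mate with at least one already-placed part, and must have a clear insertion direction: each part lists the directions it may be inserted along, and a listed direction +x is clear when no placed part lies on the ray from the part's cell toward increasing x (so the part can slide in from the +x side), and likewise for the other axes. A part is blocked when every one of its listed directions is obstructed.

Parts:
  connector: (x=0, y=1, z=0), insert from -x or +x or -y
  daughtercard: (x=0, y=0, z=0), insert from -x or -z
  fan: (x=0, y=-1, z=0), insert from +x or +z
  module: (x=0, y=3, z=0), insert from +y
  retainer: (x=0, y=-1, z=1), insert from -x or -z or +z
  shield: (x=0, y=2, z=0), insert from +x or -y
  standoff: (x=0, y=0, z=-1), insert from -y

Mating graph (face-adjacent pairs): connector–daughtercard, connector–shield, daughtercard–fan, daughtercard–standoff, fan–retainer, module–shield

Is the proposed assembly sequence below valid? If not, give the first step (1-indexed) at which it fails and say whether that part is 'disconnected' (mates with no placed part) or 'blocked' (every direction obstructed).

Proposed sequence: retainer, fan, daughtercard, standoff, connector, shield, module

Valid

1. retainer@(0, -1, 1) [-x clear] — {retainer}
2. fan@(0, -1, 0) [+x clear] — {fan, retainer}
3. daughtercard@(0, 0, 0) [-x clear] — {daughtercard, fan, retainer}
4. standoff@(0, 0, -1) [-y clear] — {daughtercard, fan, retainer, standoff}
5. connector@(0, 1, 0) [-x clear] — {connector, daughtercard, fan, retainer, standoff}
6. shield@(0, 2, 0) [+x clear] — {connector, daughtercard, fan, retainer, shield, standoff}
7. module@(0, 3, 0) [+y clear] — {connector, daughtercard, fan, module, retainer, shield, standoff}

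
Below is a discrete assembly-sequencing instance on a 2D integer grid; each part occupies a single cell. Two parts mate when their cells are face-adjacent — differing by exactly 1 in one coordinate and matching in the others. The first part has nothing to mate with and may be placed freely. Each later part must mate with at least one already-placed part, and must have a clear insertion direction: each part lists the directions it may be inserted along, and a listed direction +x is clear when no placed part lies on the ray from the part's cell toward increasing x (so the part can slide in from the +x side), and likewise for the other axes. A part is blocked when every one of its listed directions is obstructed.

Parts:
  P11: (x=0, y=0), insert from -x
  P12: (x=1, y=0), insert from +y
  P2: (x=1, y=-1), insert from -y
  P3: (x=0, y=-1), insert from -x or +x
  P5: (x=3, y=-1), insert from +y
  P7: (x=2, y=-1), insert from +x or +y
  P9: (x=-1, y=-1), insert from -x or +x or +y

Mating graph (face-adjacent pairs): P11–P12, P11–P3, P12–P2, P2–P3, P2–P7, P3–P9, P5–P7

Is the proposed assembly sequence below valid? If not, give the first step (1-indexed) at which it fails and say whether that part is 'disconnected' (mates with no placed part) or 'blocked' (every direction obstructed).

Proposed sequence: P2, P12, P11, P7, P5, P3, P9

Valid

1. P2@(1, -1) [-y clear] — {P2}
2. P12@(1, 0) [+y clear] — {P12, P2}
3. P11@(0, 0) [-x clear] — {P11, P12, P2}
4. P7@(2, -1) [+x clear] — {P11, P12, P2, P7}
5. P5@(3, -1) [+y clear] — {P11, P12, P2, P5, P7}
6. P3@(0, -1) [-x clear] — {P11, P12, P2, P3, P5, P7}
7. P9@(-1, -1) [-x clear] — {P11, P12, P2, P3, P5, P7, P9}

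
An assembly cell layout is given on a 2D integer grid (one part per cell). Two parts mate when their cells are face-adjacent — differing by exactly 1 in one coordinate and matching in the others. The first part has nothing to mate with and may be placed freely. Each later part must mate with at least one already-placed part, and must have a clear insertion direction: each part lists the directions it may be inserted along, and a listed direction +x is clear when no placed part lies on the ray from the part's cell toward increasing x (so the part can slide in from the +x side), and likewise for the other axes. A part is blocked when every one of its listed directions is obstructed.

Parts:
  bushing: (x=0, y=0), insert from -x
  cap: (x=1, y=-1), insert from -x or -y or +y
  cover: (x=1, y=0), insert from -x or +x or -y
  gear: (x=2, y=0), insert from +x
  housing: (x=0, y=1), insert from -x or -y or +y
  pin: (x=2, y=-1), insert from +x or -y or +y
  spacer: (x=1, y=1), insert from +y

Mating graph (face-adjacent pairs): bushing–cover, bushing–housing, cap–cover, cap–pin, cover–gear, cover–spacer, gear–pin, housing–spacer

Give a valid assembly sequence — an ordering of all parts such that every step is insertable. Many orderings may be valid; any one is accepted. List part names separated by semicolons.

bushing; cover; housing; cap; pin; gear; spacer

1. bushing@(0, 0) [-x clear] — {bushing}
2. cover@(1, 0) [+x clear] — {bushing, cover}
3. housing@(0, 1) [-x clear] — {bushing, cover, housing}
4. cap@(1, -1) [-x clear] — {bushing, cap, cover, housing}
5. pin@(2, -1) [+x clear] — {bushing, cap, cover, housing, pin}
6. gear@(2, 0) [+x clear] — {bushing, cap, cover, gear, housing, pin}
7. spacer@(1, 1) [+y clear] — {bushing, cap, cover, gear, housing, pin, spacer}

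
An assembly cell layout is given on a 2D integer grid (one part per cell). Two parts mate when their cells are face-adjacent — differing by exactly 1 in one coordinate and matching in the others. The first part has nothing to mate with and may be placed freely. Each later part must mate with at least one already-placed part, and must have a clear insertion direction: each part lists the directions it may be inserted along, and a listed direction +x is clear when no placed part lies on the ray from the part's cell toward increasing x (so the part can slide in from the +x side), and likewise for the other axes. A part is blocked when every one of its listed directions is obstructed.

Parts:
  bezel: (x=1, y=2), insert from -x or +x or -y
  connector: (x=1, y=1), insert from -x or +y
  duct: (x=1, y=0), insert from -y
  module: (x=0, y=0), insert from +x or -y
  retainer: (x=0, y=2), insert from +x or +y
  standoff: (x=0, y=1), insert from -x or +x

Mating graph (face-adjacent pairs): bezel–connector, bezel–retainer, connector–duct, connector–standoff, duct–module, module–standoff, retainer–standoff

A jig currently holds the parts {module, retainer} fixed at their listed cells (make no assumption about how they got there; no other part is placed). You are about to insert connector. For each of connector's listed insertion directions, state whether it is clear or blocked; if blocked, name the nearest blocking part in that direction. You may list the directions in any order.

-x: ray from connector(1, 1) has no placed part ⇒ clear
+y: ray from connector(1, 1) has no placed part ⇒ clear

+y: clear; -x: clear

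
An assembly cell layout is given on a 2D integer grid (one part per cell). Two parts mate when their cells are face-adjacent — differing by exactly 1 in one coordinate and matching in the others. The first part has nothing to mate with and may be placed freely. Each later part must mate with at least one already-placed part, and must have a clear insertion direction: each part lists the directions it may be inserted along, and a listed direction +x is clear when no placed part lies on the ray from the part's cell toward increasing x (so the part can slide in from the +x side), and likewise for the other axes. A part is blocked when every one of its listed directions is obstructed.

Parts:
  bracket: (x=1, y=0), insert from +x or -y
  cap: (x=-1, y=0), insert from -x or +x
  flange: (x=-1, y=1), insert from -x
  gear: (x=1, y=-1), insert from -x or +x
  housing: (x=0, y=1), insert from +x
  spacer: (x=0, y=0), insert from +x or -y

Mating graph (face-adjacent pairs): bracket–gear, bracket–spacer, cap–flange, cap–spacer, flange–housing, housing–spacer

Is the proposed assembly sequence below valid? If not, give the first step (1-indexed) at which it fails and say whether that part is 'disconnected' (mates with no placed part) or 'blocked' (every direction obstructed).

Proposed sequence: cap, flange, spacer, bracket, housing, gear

Valid

1. cap@(-1, 0) [-x clear] — {cap}
2. flange@(-1, 1) [-x clear] — {cap, flange}
3. spacer@(0, 0) [+x clear] — {cap, flange, spacer}
4. bracket@(1, 0) [+x clear] — {bracket, cap, flange, spacer}
5. housing@(0, 1) [+x clear] — {bracket, cap, flange, housing, spacer}
6. gear@(1, -1) [-x clear] — {bracket, cap, flange, gear, housing, spacer}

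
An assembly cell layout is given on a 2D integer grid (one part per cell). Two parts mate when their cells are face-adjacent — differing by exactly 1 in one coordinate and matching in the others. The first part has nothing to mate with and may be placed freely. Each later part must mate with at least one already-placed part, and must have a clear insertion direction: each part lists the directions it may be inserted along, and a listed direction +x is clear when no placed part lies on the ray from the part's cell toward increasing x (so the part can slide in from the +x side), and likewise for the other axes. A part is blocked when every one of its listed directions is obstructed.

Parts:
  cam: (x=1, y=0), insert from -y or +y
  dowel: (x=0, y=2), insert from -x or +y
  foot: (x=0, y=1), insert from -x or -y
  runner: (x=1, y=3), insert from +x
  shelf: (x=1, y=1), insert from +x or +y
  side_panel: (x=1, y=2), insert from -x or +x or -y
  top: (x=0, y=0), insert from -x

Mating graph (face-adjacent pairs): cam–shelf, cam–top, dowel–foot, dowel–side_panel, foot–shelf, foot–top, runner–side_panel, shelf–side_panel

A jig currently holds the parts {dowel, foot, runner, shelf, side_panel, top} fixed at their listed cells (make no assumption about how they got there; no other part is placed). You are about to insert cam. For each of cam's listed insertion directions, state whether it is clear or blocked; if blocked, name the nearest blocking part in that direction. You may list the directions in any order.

-y: ray from cam(1, 0) has no placed part ⇒ clear
+y: nearest on ray is shelf@(1, 1) ⇒ blocked

+y: blocked by shelf; -y: clear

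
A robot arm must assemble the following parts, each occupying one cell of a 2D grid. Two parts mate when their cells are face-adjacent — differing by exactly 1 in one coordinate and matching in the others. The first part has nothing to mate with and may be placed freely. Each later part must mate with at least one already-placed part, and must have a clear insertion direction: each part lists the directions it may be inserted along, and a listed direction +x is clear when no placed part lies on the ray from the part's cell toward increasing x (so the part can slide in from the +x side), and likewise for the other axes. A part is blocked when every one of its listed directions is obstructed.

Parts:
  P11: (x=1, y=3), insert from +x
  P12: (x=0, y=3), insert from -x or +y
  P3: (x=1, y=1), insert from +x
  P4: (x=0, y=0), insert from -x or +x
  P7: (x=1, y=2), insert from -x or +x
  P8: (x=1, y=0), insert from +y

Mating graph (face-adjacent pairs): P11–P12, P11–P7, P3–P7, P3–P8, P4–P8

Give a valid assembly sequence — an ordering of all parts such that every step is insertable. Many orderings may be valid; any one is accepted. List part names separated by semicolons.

1. P4@(0, 0) [-x clear] — {P4}
2. P8@(1, 0) [+y clear] — {P4, P8}
3. P3@(1, 1) [+x clear] — {P3, P4, P8}
4. P7@(1, 2) [-x clear] — {P3, P4, P7, P8}
5. P11@(1, 3) [+x clear] — {P11, P3, P4, P7, P8}
6. P12@(0, 3) [-x clear] — {P11, P12, P3, P4, P7, P8}

P4; P8; P3; P7; P11; P12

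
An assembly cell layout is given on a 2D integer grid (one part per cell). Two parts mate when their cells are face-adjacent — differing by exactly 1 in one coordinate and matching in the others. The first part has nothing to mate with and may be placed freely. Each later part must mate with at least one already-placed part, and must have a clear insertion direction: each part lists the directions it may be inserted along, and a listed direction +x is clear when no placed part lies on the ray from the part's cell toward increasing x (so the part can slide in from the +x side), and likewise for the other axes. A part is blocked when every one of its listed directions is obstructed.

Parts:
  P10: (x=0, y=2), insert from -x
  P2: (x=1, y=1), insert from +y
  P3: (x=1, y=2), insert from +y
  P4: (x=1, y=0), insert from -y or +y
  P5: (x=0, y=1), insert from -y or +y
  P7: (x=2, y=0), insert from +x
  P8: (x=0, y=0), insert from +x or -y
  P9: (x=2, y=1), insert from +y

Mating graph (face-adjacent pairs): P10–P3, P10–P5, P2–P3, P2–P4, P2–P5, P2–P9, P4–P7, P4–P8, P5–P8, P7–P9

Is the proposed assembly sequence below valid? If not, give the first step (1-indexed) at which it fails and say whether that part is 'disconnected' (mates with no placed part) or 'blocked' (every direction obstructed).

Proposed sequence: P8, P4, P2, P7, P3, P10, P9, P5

Invalid at step 8 (blocked)

1. P8@(0, 0) [+x clear] — {P8}
2. P4@(1, 0) [-y clear] — {P4, P8}
3. P2@(1, 1) [+y clear] — {P2, P4, P8}
4. P7@(2, 0) [+x clear] — {P2, P4, P7, P8}
5. P3@(1, 2) [+y clear] — {P2, P3, P4, P7, P8}
6. P10@(0, 2) [-x clear] — {P10, P2, P3, P4, P7, P8}
7. P9@(2, 1) [+y clear] — {P10, P2, P3, P4, P7, P8, P9}
8. P5@(0, 1) — -y/+y all obstructed ⇒ blocked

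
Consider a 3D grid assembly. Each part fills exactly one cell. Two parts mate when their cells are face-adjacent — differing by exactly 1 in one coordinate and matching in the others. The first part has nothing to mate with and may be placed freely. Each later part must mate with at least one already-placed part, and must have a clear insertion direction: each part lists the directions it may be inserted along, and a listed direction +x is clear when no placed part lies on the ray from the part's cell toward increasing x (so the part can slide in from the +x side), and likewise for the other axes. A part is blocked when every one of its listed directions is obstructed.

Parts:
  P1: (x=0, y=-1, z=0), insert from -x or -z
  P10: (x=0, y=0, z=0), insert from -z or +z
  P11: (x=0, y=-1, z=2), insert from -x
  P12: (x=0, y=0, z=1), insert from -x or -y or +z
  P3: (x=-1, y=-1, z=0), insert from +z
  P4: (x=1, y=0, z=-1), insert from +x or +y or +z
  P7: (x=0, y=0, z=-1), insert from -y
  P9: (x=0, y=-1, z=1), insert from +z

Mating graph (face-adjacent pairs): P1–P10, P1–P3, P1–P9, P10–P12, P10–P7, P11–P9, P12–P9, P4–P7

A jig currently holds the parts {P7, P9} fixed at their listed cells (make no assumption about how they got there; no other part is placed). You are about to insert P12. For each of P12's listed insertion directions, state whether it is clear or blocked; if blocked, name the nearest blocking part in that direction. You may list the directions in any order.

+z: clear; -x: clear; -y: blocked by P9

-x: ray from P12(0, 0, 1) has no placed part ⇒ clear
-y: nearest on ray is P9@(0, -1, 1) ⇒ blocked
+z: ray from P12(0, 0, 1) has no placed part ⇒ clear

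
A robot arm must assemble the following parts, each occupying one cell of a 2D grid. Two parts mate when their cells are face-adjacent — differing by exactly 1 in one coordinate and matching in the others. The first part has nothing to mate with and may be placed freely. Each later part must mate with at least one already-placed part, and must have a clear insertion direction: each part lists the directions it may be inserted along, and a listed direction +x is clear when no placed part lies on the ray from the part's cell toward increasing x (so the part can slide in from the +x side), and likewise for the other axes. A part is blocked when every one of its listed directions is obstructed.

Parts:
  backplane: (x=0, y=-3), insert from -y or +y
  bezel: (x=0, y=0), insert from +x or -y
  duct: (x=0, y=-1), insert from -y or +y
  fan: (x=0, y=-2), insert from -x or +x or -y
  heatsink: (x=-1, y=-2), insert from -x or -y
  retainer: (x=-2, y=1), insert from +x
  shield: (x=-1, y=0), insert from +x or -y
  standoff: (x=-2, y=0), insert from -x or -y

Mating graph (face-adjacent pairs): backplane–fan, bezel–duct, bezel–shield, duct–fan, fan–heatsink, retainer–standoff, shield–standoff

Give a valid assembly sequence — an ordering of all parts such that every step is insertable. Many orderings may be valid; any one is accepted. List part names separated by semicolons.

1. retainer@(-2, 1) [+x clear] — {retainer}
2. standoff@(-2, 0) [-x clear] — {retainer, standoff}
3. shield@(-1, 0) [+x clear] — {retainer, shield, standoff}
4. bezel@(0, 0) [+x clear] — {bezel, retainer, shield, standoff}
5. duct@(0, -1) [-y clear] — {bezel, duct, retainer, shield, standoff}
6. fan@(0, -2) [-x clear] — {bezel, duct, fan, retainer, shield, standoff}
7. backplane@(0, -3) [-y clear] — {backplane, bezel, duct, fan, retainer, shield, standoff}
8. heatsink@(-1, -2) [-x clear] — {backplane, bezel, duct, fan, heatsink, retainer, shield, standoff}

retainer; standoff; shield; bezel; duct; fan; backplane; heatsink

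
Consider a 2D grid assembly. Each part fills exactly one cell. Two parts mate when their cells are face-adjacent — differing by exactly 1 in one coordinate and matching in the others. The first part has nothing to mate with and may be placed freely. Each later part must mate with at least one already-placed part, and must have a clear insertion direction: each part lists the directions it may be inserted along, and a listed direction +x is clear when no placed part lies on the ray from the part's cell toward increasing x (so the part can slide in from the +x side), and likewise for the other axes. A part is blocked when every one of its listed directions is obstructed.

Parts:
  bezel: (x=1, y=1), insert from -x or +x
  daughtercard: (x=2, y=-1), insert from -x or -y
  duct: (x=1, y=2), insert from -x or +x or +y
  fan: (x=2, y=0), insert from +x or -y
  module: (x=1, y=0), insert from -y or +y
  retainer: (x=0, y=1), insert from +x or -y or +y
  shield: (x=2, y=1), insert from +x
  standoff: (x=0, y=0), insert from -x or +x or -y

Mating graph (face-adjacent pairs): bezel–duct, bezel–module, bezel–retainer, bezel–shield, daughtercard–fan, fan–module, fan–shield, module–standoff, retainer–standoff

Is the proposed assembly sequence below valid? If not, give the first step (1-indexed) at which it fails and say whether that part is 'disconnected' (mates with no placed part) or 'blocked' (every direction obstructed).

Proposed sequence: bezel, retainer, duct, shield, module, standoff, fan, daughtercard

Valid

1. bezel@(1, 1) [-x clear] — {bezel}
2. retainer@(0, 1) [-y clear] — {bezel, retainer}
3. duct@(1, 2) [-x clear] — {bezel, duct, retainer}
4. shield@(2, 1) [+x clear] — {bezel, duct, retainer, shield}
5. module@(1, 0) [-y clear] — {bezel, duct, module, retainer, shield}
6. standoff@(0, 0) [-x clear] — {bezel, duct, module, retainer, shield, standoff}
7. fan@(2, 0) [+x clear] — {bezel, duct, fan, module, retainer, shield, standoff}
8. daughtercard@(2, -1) [-x clear] — {bezel, daughtercard, duct, fan, module, retainer, shield, standoff}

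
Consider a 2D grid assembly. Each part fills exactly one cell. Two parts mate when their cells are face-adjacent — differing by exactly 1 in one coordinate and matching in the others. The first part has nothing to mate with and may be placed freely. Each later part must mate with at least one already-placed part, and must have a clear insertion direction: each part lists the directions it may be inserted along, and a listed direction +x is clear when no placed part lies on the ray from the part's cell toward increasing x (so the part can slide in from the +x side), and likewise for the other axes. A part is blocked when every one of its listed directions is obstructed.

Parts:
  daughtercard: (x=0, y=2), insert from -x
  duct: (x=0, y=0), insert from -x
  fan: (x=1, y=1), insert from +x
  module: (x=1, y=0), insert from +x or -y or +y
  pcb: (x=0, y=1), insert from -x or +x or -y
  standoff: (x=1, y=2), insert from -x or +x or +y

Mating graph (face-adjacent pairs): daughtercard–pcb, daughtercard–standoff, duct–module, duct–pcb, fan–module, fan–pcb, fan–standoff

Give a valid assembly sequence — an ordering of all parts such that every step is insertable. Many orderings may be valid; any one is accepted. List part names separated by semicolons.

1. daughtercard@(0, 2) [-x clear] — {daughtercard}
2. pcb@(0, 1) [-x clear] — {daughtercard, pcb}
3. fan@(1, 1) [+x clear] — {daughtercard, fan, pcb}
4. module@(1, 0) [+x clear] — {daughtercard, fan, module, pcb}
5. duct@(0, 0) [-x clear] — {daughtercard, duct, fan, module, pcb}
6. standoff@(1, 2) [+x clear] — {daughtercard, duct, fan, module, pcb, standoff}

daughtercard; pcb; fan; module; duct; standoff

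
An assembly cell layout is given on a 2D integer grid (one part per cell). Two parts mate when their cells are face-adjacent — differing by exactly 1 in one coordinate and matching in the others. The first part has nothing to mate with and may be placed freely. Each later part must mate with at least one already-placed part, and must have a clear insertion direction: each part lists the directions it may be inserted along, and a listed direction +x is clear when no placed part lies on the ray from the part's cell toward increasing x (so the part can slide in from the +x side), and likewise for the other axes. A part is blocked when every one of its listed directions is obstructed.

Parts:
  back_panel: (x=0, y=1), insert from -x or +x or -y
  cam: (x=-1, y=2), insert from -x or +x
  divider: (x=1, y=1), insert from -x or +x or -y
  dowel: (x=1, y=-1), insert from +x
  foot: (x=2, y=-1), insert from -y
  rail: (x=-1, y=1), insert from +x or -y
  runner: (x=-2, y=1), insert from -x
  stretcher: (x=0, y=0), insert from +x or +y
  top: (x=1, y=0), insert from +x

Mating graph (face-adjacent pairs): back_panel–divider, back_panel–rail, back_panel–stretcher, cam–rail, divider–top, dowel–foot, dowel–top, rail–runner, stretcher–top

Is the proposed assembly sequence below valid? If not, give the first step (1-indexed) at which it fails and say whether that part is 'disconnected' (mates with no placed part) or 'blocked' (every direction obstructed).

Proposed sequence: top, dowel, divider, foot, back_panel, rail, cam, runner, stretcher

Invalid at step 9 (blocked)

1. top@(1, 0) [+x clear] — {top}
2. dowel@(1, -1) [+x clear] — {dowel, top}
3. divider@(1, 1) [-x clear] — {divider, dowel, top}
4. foot@(2, -1) [-y clear] — {divider, dowel, foot, top}
5. back_panel@(0, 1) [-x clear] — {back_panel, divider, dowel, foot, top}
6. rail@(-1, 1) [-y clear] — {back_panel, divider, dowel, foot, rail, top}
7. cam@(-1, 2) [-x clear] — {back_panel, cam, divider, dowel, foot, rail, top}
8. runner@(-2, 1) [-x clear] — {back_panel, cam, divider, dowel, foot, rail, runner, top}
9. stretcher@(0, 0) — +x/+y all obstructed ⇒ blocked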